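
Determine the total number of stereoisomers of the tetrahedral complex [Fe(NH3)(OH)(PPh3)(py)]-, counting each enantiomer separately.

2

In a tetrahedral complex all four positions are equivalent and every pair of ligands is adjacent — there is no cis/trans distinction.
Only one geometric arrangement is possible; it has no improper symmetry element, so it exists as a pair of enantiomers (2 stereoisomers).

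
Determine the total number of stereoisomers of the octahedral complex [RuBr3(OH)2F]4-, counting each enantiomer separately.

The six octahedral sites form three mutually perpendicular trans pairs.
Working through the distinct placements yields 3 geometric isomers: Br mer, OH trans; Br mer, OH cis; Br fac, OH cis.
Each arrangement has an internal mirror plane or centre of symmetry, so none is chiral.

3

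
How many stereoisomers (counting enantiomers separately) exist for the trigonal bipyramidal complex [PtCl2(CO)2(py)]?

In a trigonal bipyramid the two axial positions differ from the three equatorial ones.
Placing the ligands in turn and identifying arrangements related by rotation or reflection leaves 5 distinct geometric isomers.
One of these lacks any improper symmetry element and so occurs as an enantiomeric pair, giving 5 + 1 = 6 stereoisomers in total.

6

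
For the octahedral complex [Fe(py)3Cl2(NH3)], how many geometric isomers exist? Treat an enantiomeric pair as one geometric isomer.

3

The distinct arrangements are (3 in all): py mer, Cl trans; py mer, Cl cis; py fac, Cl cis.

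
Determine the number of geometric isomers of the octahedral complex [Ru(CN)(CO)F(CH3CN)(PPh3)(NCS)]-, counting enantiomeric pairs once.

An octahedron has six vertices in three trans pairs; every non-trans pair is cis.
Exhaustive case analysis gives 15 geometric isomers.

15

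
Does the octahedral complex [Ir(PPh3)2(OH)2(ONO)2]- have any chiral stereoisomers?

yes

An octahedron has six vertices in three trans pairs; every non-trans pair is cis.
The distinct arrangements are (5 in all): PPh3 trans, OH trans, ONO trans; PPh3 cis, OH trans, ONO cis; PPh3 trans, OH cis, ONO cis; PPh3 cis, OH cis, ONO cis (chiral); PPh3 cis, OH cis, ONO trans.
One of these lacks any improper symmetry element and so occurs as an enantiomeric pair, giving 5 + 1 = 6 stereoisomers in total.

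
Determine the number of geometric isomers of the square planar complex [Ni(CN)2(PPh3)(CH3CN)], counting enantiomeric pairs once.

2

A square has two trans pairs of vertices; adjacent vertices are cis.
Systematic placement gives 2 geometric isomers: CN cis; CN trans.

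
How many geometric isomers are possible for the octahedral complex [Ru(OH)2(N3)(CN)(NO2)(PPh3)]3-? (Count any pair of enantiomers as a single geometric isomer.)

Systematic enumeration (placing each ligand type in turn and discarding arrangements equivalent by rotation or reflection) gives 9 geometric isomers.

9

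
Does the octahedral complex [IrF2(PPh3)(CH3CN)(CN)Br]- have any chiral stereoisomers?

yes

The six octahedral sites form three mutually perpendicular trans pairs.
Exhaustive case analysis gives 9 geometric isomers.
Of these, 6 lack any improper symmetry element and so occur as enantiomeric pairs, giving 9 + 6 = 15 stereoisomers in total.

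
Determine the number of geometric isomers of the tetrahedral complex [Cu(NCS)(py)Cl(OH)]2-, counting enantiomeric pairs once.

All four vertices of a tetrahedron are equivalent and mutually adjacent, so cis/trans isomerism cannot arise.
Only one geometric arrangement is possible; it has no improper symmetry element, so it exists as a pair of enantiomers (2 stereoisomers).

1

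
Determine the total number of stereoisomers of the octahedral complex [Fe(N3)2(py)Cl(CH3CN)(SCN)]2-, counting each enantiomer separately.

In an octahedral complex each vertex has one trans partner and four cis neighbours.
Systematic enumeration (placing each ligand type in turn and discarding arrangements equivalent by rotation or reflection) gives 9 geometric isomers.
Of these, 6 lack any improper symmetry element and so occur as enantiomeric pairs, giving 9 + 6 = 15 stereoisomers in total.

15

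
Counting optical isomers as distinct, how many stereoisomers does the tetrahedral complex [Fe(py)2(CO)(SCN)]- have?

1

Only one geometric arrangement is possible.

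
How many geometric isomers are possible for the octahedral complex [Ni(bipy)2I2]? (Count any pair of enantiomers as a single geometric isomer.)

2

Each bipy is bidentate and must span two cis positions.
Working through the distinct placements yields 2 geometric isomers: I trans; I cis (chiral).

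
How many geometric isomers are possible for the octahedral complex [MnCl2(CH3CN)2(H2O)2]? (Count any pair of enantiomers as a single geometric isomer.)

In an octahedral complex each vertex has one trans partner and four cis neighbours.
There are 5 geometric isomers: Cl trans, CH3CN trans, H2O trans; Cl cis, CH3CN trans, H2O cis; Cl cis, CH3CN cis, H2O trans; Cl cis, CH3CN cis, H2O cis (chiral); Cl trans, CH3CN cis, H2O cis.

5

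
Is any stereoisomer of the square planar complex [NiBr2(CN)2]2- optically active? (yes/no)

In a square planar complex each vertex has one trans partner and two cis neighbours.
The distinct arrangements are (2 in all): Br cis; Br trans.
Each arrangement has an internal mirror plane or centre of symmetry, so none is chiral.

no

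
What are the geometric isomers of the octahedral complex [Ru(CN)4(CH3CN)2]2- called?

cis and trans

The six octahedral sites form three mutually perpendicular trans pairs.
The distinct arrangements are (2 in all): CH3CN trans; CH3CN cis.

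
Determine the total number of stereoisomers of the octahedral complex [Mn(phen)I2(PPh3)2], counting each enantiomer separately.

In an octahedral complex each vertex has one trans partner and four cis neighbours.
Each phen is bidentate and must span two cis positions.
Working through the distinct placements yields 3 geometric isomers: I trans, PPh3 cis; I cis, PPh3 cis (chiral); I cis, PPh3 trans.
One of these lacks any improper symmetry element and so occurs as an enantiomeric pair, giving 3 + 1 = 4 stereoisomers in total.

4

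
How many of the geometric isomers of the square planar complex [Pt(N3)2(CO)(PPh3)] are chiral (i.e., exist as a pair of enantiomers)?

Systematic placement gives 2 geometric isomers: N3 cis; N3 trans.
Each arrangement has an internal mirror plane or centre of symmetry, so none is chiral.

0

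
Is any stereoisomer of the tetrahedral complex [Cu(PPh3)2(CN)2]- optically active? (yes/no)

In a tetrahedral complex all four positions are equivalent and every pair of ligands is adjacent — there is no cis/trans distinction.
Only one geometric arrangement is possible.

no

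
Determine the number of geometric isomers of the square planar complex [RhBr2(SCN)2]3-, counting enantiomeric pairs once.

2

In a square planar complex each vertex has one trans partner and two cis neighbours.
Systematic placement gives 2 geometric isomers: Br cis; Br trans.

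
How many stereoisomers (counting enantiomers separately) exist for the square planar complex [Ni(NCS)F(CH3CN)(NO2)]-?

The distinct arrangements are (3 in all): (CH3CN/NCS trans, F/NO2 trans); (CH3CN/NO2 trans, F/NCS trans); (CH3CN/F trans, NCS/NO2 trans).
Each arrangement has an internal mirror plane or centre of symmetry, so none is chiral.

3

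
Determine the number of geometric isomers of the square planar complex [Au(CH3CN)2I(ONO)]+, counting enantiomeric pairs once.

In a square planar complex each vertex has one trans partner and two cis neighbours.
The distinct arrangements are (2 in all): CH3CN cis; CH3CN trans.

2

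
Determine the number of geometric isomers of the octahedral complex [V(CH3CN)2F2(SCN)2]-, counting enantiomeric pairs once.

5

Working through the distinct placements yields 5 geometric isomers: CH3CN trans, F trans, SCN trans; CH3CN trans, F cis, SCN cis; CH3CN cis, F cis, SCN trans; CH3CN cis, F cis, SCN cis (chiral); CH3CN cis, F trans, SCN cis.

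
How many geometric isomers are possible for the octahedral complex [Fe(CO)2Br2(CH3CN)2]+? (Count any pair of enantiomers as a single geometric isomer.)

Working through the distinct placements yields 5 geometric isomers: CO trans, Br trans, CH3CN trans; CO cis, Br trans, CH3CN cis; CO trans, Br cis, CH3CN cis; CO cis, Br cis, CH3CN cis (chiral); CO cis, Br cis, CH3CN trans.

5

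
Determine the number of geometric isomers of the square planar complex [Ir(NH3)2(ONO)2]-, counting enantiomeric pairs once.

2

A square has two trans pairs of vertices; adjacent vertices are cis.
The distinct arrangements are (2 in all): NH3 cis; NH3 trans.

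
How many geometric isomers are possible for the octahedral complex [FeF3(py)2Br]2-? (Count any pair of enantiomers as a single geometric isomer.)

3

The six octahedral sites form three mutually perpendicular trans pairs.
Working through the distinct placements yields 3 geometric isomers: F mer, py trans; F fac, py cis; F mer, py cis.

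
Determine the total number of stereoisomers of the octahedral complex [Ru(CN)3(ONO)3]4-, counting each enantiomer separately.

2

The six octahedral sites form three mutually perpendicular trans pairs.
Working through the distinct placements yields 2 geometric isomers: CN mer; CN fac.
Each arrangement has an internal mirror plane or centre of symmetry, so none is chiral.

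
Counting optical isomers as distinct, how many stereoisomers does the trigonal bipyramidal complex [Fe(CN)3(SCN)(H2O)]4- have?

A trigonal bipyramid has two axial and three equatorial sites, which are chemically inequivalent.
The distinct arrangements are (4 in all): SCN equatorial, H2O equatorial; SCN equatorial, H2O axial; SCN axial, H2O equatorial; SCN axial, H2O axial.
Each arrangement has an internal mirror plane or centre of symmetry, so none is chiral.

4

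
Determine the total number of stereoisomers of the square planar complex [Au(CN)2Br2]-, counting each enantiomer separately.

A square has two trans pairs of vertices; adjacent vertices are cis.
Working through the distinct placements yields 2 geometric isomers: CN cis; CN trans.
Each arrangement has an internal mirror plane or centre of symmetry, so none is chiral.

2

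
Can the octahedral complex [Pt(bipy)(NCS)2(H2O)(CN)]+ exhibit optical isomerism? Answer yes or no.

yes

In an octahedral complex each vertex has one trans partner and four cis neighbours.
Each bipy is bidentate and must span two cis positions.
The distinct arrangements are (4 in all): NCS cis (3 arrangements, 2 chiral); NCS trans.
Of these, 2 lack any improper symmetry element and so occur as enantiomeric pairs, giving 4 + 2 = 6 stereoisomers in total.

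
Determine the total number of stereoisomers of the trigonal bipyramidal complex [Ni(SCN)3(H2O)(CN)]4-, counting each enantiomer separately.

There are 4 geometric isomers: H2O axial, CN axial; H2O equatorial, CN axial; H2O axial, CN equatorial; H2O equatorial, CN equatorial.
Each arrangement has an internal mirror plane or centre of symmetry, so none is chiral.

4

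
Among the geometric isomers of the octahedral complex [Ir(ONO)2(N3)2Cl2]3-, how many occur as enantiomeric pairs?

The six octahedral sites form three mutually perpendicular trans pairs.
Working through the distinct placements yields 5 geometric isomers: ONO trans, N3 trans, Cl trans; ONO cis, N3 cis, Cl trans; ONO trans, N3 cis, Cl cis; ONO cis, N3 cis, Cl cis (chiral); ONO cis, N3 trans, Cl cis.
One of these lacks any improper symmetry element and so occurs as an enantiomeric pair, giving 5 + 1 = 6 stereoisomers in total.

1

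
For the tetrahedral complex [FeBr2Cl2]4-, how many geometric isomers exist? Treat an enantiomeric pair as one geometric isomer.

1

In a tetrahedral complex all four positions are equivalent and every pair of ligands is adjacent — there is no cis/trans distinction.
Only one geometric arrangement is possible.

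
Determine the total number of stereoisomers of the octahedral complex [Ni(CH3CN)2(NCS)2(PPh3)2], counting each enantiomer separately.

6

The six octahedral sites form three mutually perpendicular trans pairs.
The distinct arrangements are (5 in all): CH3CN trans, NCS trans, PPh3 trans; CH3CN trans, NCS cis, PPh3 cis; CH3CN cis, NCS cis, PPh3 trans; CH3CN cis, NCS cis, PPh3 cis (chiral); CH3CN cis, NCS trans, PPh3 cis.
One of these lacks any improper symmetry element and so occurs as an enantiomeric pair, giving 5 + 1 = 6 stereoisomers in total.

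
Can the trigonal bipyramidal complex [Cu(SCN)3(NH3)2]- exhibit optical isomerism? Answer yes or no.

A trigonal bipyramid has two axial and three equatorial sites, which are chemically inequivalent.
The distinct arrangements are (3 in all): NH3 both axial; NH3 one axial, one equatorial; NH3 both equatorial.
Each arrangement has an internal mirror plane or centre of symmetry, so none is chiral.

no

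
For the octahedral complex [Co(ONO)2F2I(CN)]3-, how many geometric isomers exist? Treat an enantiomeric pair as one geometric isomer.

The six octahedral sites form three mutually perpendicular trans pairs.
There are 6 geometric isomers: ONO trans, F cis; ONO cis, F cis (3 arrangements, 2 chiral); ONO trans, F trans; ONO cis, F trans.

6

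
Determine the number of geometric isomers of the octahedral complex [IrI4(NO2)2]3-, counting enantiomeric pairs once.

2

Systematic placement gives 2 geometric isomers: NO2 trans; NO2 cis.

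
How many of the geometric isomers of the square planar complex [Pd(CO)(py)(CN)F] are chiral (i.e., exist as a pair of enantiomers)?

0

In a square planar complex each vertex has one trans partner and two cis neighbours.
Systematic placement gives 3 geometric isomers: (CN/F trans, CO/py trans); (CN/py trans, CO/F trans); (CN/CO trans, F/py trans).
Each arrangement has an internal mirror plane or centre of symmetry, so none is chiral.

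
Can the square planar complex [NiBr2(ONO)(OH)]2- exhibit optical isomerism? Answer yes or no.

The distinct arrangements are (2 in all): Br cis; Br trans.
Each arrangement has an internal mirror plane or centre of symmetry, so none is chiral.

no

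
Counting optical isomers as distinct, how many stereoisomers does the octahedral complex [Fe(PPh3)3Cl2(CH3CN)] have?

The six octahedral sites form three mutually perpendicular trans pairs.
Working through the distinct placements yields 3 geometric isomers: PPh3 mer, Cl cis; PPh3 mer, Cl trans; PPh3 fac, Cl cis.
Each arrangement has an internal mirror plane or centre of symmetry, so none is chiral.

3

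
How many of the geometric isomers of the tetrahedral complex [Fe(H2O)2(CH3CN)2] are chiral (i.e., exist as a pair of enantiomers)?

In a tetrahedral complex all four positions are equivalent and every pair of ligands is adjacent — there is no cis/trans distinction.
Only one geometric arrangement is possible.

0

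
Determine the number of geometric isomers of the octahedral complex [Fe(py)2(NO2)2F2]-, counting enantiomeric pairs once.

5

There are 5 geometric isomers: py trans, NO2 trans, F trans; py cis, NO2 cis, F trans; py trans, NO2 cis, F cis; py cis, NO2 cis, F cis (chiral); py cis, NO2 trans, F cis.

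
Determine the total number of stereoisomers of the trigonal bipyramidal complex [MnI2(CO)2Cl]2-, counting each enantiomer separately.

6

Systematic enumeration (placing each ligand type in turn and discarding arrangements equivalent by rotation or reflection) gives 5 geometric isomers.
One of these lacks any improper symmetry element and so occurs as an enantiomeric pair, giving 5 + 1 = 6 stereoisomers in total.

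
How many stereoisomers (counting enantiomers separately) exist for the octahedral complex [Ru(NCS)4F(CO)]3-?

An octahedron has six vertices in three trans pairs; every non-trans pair is cis.
Systematic placement gives 2 geometric isomers: F and CO mutually trans; F and CO mutually cis.
Each arrangement has an internal mirror plane or centre of symmetry, so none is chiral.

2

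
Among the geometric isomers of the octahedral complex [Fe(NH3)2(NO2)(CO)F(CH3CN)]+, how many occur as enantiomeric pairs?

6

Exhaustive case analysis gives 9 geometric isomers.
Of these, 6 lack any improper symmetry element and so occur as enantiomeric pairs, giving 9 + 6 = 15 stereoisomers in total.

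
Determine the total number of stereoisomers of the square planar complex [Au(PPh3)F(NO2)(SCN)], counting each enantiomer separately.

A square has two trans pairs of vertices; adjacent vertices are cis.
Working through the distinct placements yields 3 geometric isomers: (F/PPh3 trans, NO2/SCN trans); (F/SCN trans, NO2/PPh3 trans); (F/NO2 trans, PPh3/SCN trans).
Each arrangement has an internal mirror plane or centre of symmetry, so none is chiral.

3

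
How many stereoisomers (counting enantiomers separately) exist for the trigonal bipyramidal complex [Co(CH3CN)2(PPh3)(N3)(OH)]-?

A trigonal bipyramid has two axial and three equatorial sites, which are chemically inequivalent.
Exhaustive case analysis gives 7 geometric isomers.
Of these, 3 lack any improper symmetry element and so occur as enantiomeric pairs, giving 7 + 3 = 10 stereoisomers in total.

10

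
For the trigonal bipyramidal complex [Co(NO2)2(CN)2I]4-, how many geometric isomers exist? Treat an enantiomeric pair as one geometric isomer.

5

In a trigonal bipyramid the two axial positions differ from the three equatorial ones.
Systematic enumeration (placing each ligand type in turn and discarding arrangements equivalent by rotation or reflection) gives 5 geometric isomers.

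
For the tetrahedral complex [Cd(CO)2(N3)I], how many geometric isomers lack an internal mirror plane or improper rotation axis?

0

All four vertices of a tetrahedron are equivalent and mutually adjacent, so cis/trans isomerism cannot arise.
Only one geometric arrangement is possible.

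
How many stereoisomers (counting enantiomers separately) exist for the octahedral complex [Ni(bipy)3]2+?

In an octahedral complex each vertex has one trans partner and four cis neighbours.
Each bipy is bidentate and must span two cis positions.
Only one geometric arrangement is possible; it has no improper symmetry element, so it exists as a pair of enantiomers (2 stereoisomers).

2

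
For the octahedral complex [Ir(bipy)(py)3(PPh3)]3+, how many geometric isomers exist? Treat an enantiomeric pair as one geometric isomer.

2

In an octahedral complex each vertex has one trans partner and four cis neighbours.
Each bipy is bidentate and must span two cis positions.
Working through the distinct placements yields 2 geometric isomers: py mer; py fac.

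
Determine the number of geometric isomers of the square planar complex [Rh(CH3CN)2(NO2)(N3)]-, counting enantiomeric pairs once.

2

In a square planar complex each vertex has one trans partner and two cis neighbours.
Working through the distinct placements yields 2 geometric isomers: CH3CN cis; CH3CN trans.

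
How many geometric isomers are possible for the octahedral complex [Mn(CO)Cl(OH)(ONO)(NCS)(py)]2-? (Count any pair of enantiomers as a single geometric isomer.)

The six octahedral sites form three mutually perpendicular trans pairs.
Placing the ligands in turn and identifying arrangements related by rotation or reflection leaves 15 distinct geometric isomers.

15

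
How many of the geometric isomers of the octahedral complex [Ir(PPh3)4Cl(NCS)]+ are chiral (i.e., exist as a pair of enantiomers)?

0

There are 2 geometric isomers: Cl and NCS mutually trans; Cl and NCS mutually cis.
Each arrangement has an internal mirror plane or centre of symmetry, so none is chiral.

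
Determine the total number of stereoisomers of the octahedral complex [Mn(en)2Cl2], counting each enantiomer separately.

The six octahedral sites form three mutually perpendicular trans pairs.
Each en is bidentate and must span two cis positions.
The distinct arrangements are (2 in all): Cl trans; Cl cis (chiral).
One of these lacks any improper symmetry element and so occurs as an enantiomeric pair, giving 2 + 1 = 3 stereoisomers in total.

3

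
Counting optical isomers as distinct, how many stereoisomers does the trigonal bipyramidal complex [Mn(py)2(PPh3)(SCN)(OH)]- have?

10

Placing the ligands in turn and identifying arrangements related by rotation or reflection leaves 7 distinct geometric isomers.
Of these, 3 lack any improper symmetry element and so occur as enantiomeric pairs, giving 7 + 3 = 10 stereoisomers in total.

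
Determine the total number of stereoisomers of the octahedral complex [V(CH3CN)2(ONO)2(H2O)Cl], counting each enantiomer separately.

8

In an octahedral complex each vertex has one trans partner and four cis neighbours.
The distinct arrangements are (6 in all): CH3CN trans, ONO trans; CH3CN trans, ONO cis; CH3CN cis, ONO trans; CH3CN cis, ONO cis (3 arrangements, 2 chiral).
Of these, 2 lack any improper symmetry element and so occur as enantiomeric pairs, giving 6 + 2 = 8 stereoisomers in total.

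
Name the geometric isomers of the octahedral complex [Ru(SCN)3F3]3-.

In an octahedral complex each vertex has one trans partner and four cis neighbours.
There are 2 geometric isomers: SCN mer; SCN fac.

fac and mer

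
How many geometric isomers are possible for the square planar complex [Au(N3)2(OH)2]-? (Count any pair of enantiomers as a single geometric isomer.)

A square has two trans pairs of vertices; adjacent vertices are cis.
Systematic placement gives 2 geometric isomers: N3 cis; N3 trans.

2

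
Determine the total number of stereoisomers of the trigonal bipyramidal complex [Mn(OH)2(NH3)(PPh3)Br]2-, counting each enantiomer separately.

In a trigonal bipyramid the two axial positions differ from the three equatorial ones.
Placing the ligands in turn and identifying arrangements related by rotation or reflection leaves 7 distinct geometric isomers.
Of these, 3 lack any improper symmetry element and so occur as enantiomeric pairs, giving 7 + 3 = 10 stereoisomers in total.

10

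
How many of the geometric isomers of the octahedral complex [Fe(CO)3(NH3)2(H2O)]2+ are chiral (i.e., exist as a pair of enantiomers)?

Systematic placement gives 3 geometric isomers: CO mer, NH3 trans; CO mer, NH3 cis; CO fac, NH3 cis.
Each arrangement has an internal mirror plane or centre of symmetry, so none is chiral.

0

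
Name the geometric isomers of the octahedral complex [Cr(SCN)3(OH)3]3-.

There are 2 geometric isomers: SCN mer; SCN fac.

fac and mer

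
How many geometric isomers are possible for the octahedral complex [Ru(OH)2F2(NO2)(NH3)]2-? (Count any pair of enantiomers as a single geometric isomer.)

6

In an octahedral complex each vertex has one trans partner and four cis neighbours.
There are 6 geometric isomers: OH trans, F trans; OH cis, F trans; OH trans, F cis; OH cis, F cis (3 arrangements, 2 chiral).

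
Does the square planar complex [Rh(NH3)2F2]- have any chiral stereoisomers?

In a square planar complex each vertex has one trans partner and two cis neighbours.
There are 2 geometric isomers: NH3 cis; NH3 trans.
Each arrangement has an internal mirror plane or centre of symmetry, so none is chiral.

no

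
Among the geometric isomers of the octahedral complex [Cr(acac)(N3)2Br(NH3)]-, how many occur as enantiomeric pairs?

The six octahedral sites form three mutually perpendicular trans pairs.
Each acac is bidentate and must span two cis positions.
Systematic placement gives 4 geometric isomers: N3 cis (3 arrangements, 2 chiral); N3 trans.
Of these, 2 lack any improper symmetry element and so occur as enantiomeric pairs, giving 4 + 2 = 6 stereoisomers in total.

2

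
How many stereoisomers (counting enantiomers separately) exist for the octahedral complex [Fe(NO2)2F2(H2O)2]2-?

6

There are 5 geometric isomers: NO2 trans, F trans, H2O trans; NO2 cis, F trans, H2O cis; NO2 trans, F cis, H2O cis; NO2 cis, F cis, H2O cis (chiral); NO2 cis, F cis, H2O trans.
One of these lacks any improper symmetry element and so occurs as an enantiomeric pair, giving 5 + 1 = 6 stereoisomers in total.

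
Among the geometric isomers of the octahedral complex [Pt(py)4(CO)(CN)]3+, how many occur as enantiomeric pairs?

Working through the distinct placements yields 2 geometric isomers: CO and CN mutually trans; CO and CN mutually cis.
Each arrangement has an internal mirror plane or centre of symmetry, so none is chiral.

0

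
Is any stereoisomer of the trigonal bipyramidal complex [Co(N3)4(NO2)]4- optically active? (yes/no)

In a trigonal bipyramid the two axial positions differ from the three equatorial ones.
There are 2 geometric isomers: NO2 equatorial; NO2 axial.
Each arrangement has an internal mirror plane or centre of symmetry, so none is chiral.

no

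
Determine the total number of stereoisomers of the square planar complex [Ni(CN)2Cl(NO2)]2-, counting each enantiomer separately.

2

A square has two trans pairs of vertices; adjacent vertices are cis.
Working through the distinct placements yields 2 geometric isomers: CN cis; CN trans.
Each arrangement has an internal mirror plane or centre of symmetry, so none is chiral.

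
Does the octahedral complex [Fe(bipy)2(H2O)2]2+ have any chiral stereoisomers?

In an octahedral complex each vertex has one trans partner and four cis neighbours.
Each bipy is bidentate and must span two cis positions.
Working through the distinct placements yields 2 geometric isomers: H2O trans; H2O cis (chiral).
One of these lacks any improper symmetry element and so occurs as an enantiomeric pair, giving 2 + 1 = 3 stereoisomers in total.

yes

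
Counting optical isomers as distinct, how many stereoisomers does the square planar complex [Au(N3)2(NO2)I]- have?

2

A square has two trans pairs of vertices; adjacent vertices are cis.
Systematic placement gives 2 geometric isomers: N3 cis; N3 trans.
Each arrangement has an internal mirror plane or centre of symmetry, so none is chiral.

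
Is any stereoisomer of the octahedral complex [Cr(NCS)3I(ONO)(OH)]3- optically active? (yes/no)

The six octahedral sites form three mutually perpendicular trans pairs.
The distinct arrangements are (4 in all): NCS mer (3 arrangements); NCS fac (chiral).
One of these lacks any improper symmetry element and so occurs as an enantiomeric pair, giving 4 + 1 = 5 stereoisomers in total.

yes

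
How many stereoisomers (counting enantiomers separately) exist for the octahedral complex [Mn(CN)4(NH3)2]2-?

2

An octahedron has six vertices in three trans pairs; every non-trans pair is cis.
Systematic placement gives 2 geometric isomers: NH3 trans; NH3 cis.
Each arrangement has an internal mirror plane or centre of symmetry, so none is chiral.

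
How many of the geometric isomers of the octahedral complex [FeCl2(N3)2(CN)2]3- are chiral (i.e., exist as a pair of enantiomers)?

The six octahedral sites form three mutually perpendicular trans pairs.
There are 5 geometric isomers: Cl trans, N3 trans, CN trans; Cl cis, N3 cis, CN trans; Cl cis, N3 trans, CN cis; Cl cis, N3 cis, CN cis (chiral); Cl trans, N3 cis, CN cis.
One of these lacks any improper symmetry element and so occurs as an enantiomeric pair, giving 5 + 1 = 6 stereoisomers in total.

1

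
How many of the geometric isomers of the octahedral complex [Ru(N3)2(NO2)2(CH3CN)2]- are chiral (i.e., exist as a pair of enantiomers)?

An octahedron has six vertices in three trans pairs; every non-trans pair is cis.
Working through the distinct placements yields 5 geometric isomers: N3 trans, NO2 trans, CH3CN trans; N3 cis, NO2 cis, CH3CN trans; N3 cis, NO2 trans, CH3CN cis; N3 cis, NO2 cis, CH3CN cis (chiral); N3 trans, NO2 cis, CH3CN cis.
One of these lacks any improper symmetry element and so occurs as an enantiomeric pair, giving 5 + 1 = 6 stereoisomers in total.

1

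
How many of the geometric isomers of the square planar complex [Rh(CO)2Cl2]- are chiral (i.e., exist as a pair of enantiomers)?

A square has two trans pairs of vertices; adjacent vertices are cis.
The distinct arrangements are (2 in all): CO cis; CO trans.
Each arrangement has an internal mirror plane or centre of symmetry, so none is chiral.

0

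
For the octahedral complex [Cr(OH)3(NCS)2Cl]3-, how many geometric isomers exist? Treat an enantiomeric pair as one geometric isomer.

An octahedron has six vertices in three trans pairs; every non-trans pair is cis.
Working through the distinct placements yields 3 geometric isomers: OH mer, NCS cis; OH mer, NCS trans; OH fac, NCS cis.

3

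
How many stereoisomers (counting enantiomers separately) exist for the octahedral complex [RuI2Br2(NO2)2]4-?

An octahedron has six vertices in three trans pairs; every non-trans pair is cis.
Systematic placement gives 5 geometric isomers: I trans, Br trans, NO2 trans; I cis, Br trans, NO2 cis; I cis, Br cis, NO2 trans; I cis, Br cis, NO2 cis (chiral); I trans, Br cis, NO2 cis.
One of these lacks any improper symmetry element and so occurs as an enantiomeric pair, giving 5 + 1 = 6 stereoisomers in total.

6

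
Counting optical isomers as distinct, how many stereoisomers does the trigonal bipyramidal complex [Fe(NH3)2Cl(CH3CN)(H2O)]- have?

A trigonal bipyramid has two axial and three equatorial sites, which are chemically inequivalent.
Placing the ligands in turn and identifying arrangements related by rotation or reflection leaves 7 distinct geometric isomers.
Of these, 3 lack any improper symmetry element and so occur as enantiomeric pairs, giving 7 + 3 = 10 stereoisomers in total.

10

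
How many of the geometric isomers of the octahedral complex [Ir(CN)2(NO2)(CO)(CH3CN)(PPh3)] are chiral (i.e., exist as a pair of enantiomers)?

An octahedron has six vertices in three trans pairs; every non-trans pair is cis.
Exhaustive case analysis gives 9 geometric isomers.
Of these, 6 lack any improper symmetry element and so occur as enantiomeric pairs, giving 9 + 6 = 15 stereoisomers in total.

6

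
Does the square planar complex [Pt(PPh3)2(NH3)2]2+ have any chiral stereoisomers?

In a square planar complex each vertex has one trans partner and two cis neighbours.
Working through the distinct placements yields 2 geometric isomers: PPh3 cis; PPh3 trans.
Each arrangement has an internal mirror plane or centre of symmetry, so none is chiral.

no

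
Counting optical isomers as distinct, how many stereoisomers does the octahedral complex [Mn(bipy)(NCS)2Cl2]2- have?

The six octahedral sites form three mutually perpendicular trans pairs.
Each bipy is bidentate and must span two cis positions.
The distinct arrangements are (3 in all): NCS cis, Cl trans; NCS cis, Cl cis (chiral); NCS trans, Cl cis.
One of these lacks any improper symmetry element and so occurs as an enantiomeric pair, giving 3 + 1 = 4 stereoisomers in total.

4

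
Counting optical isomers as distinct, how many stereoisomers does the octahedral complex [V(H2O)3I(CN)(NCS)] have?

5

In an octahedral complex each vertex has one trans partner and four cis neighbours.
Systematic placement gives 4 geometric isomers: H2O mer (3 arrangements); H2O fac (chiral).
One of these lacks any improper symmetry element and so occurs as an enantiomeric pair, giving 4 + 1 = 5 stereoisomers in total.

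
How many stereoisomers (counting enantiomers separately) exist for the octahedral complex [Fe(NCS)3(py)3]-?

An octahedron has six vertices in three trans pairs; every non-trans pair is cis.
There are 2 geometric isomers: NCS mer; NCS fac.
Each arrangement has an internal mirror plane or centre of symmetry, so none is chiral.

2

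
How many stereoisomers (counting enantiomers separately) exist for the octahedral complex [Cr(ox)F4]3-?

1

The six octahedral sites form three mutually perpendicular trans pairs.
Each ox is bidentate and must span two cis positions.
Only one geometric arrangement is possible.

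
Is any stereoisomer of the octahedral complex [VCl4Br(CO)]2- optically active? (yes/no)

The six octahedral sites form three mutually perpendicular trans pairs.
Working through the distinct placements yields 2 geometric isomers: Br and CO mutually trans; Br and CO mutually cis.
Each arrangement has an internal mirror plane or centre of symmetry, so none is chiral.

no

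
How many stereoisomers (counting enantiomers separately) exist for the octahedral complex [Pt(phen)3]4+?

2

An octahedron has six vertices in three trans pairs; every non-trans pair is cis.
Each phen is bidentate and must span two cis positions.
Only one geometric arrangement is possible; it has no improper symmetry element, so it exists as a pair of enantiomers (2 stereoisomers).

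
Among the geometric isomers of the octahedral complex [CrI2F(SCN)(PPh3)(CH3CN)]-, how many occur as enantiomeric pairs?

An octahedron has six vertices in three trans pairs; every non-trans pair is cis.
Placing the ligands in turn and identifying arrangements related by rotation or reflection leaves 9 distinct geometric isomers.
Of these, 6 lack any improper symmetry element and so occur as enantiomeric pairs, giving 9 + 6 = 15 stereoisomers in total.

6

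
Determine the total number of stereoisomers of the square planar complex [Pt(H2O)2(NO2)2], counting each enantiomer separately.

2

A square has two trans pairs of vertices; adjacent vertices are cis.
Systematic placement gives 2 geometric isomers: H2O cis; H2O trans.
Each arrangement has an internal mirror plane or centre of symmetry, so none is chiral.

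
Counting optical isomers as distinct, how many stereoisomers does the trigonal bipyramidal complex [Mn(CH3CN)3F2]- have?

Working through the distinct placements yields 3 geometric isomers: F both equatorial; F one axial, one equatorial; F both axial.
Each arrangement has an internal mirror plane or centre of symmetry, so none is chiral.

3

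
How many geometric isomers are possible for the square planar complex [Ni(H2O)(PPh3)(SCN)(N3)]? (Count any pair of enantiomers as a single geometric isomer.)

In a square planar complex each vertex has one trans partner and two cis neighbours.
The distinct arrangements are (3 in all): (H2O/PPh3 trans, N3/SCN trans); (H2O/SCN trans, N3/PPh3 trans); (H2O/N3 trans, PPh3/SCN trans).

3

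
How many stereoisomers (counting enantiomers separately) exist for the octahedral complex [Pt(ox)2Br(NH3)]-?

3

An octahedron has six vertices in three trans pairs; every non-trans pair is cis.
Each ox is bidentate and must span two cis positions.
Working through the distinct placements yields 2 geometric isomers: Br and NH3 mutually trans; Br and NH3 mutually cis (chiral).
One of these lacks any improper symmetry element and so occurs as an enantiomeric pair, giving 2 + 1 = 3 stereoisomers in total.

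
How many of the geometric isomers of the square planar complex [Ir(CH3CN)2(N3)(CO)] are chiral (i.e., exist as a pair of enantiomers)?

A square has two trans pairs of vertices; adjacent vertices are cis.
There are 2 geometric isomers: CH3CN cis; CH3CN trans.
Each arrangement has an internal mirror plane or centre of symmetry, so none is chiral.

0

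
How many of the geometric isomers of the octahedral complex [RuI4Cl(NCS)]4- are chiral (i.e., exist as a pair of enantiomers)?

0

An octahedron has six vertices in three trans pairs; every non-trans pair is cis.
Working through the distinct placements yields 2 geometric isomers: Cl and NCS mutually cis; Cl and NCS mutually trans.
Each arrangement has an internal mirror plane or centre of symmetry, so none is chiral.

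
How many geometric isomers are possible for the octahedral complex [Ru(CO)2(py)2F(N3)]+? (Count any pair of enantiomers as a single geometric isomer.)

An octahedron has six vertices in three trans pairs; every non-trans pair is cis.
Systematic placement gives 6 geometric isomers: CO trans, py trans; CO trans, py cis; CO cis, py trans; CO cis, py cis (3 arrangements, 2 chiral).

6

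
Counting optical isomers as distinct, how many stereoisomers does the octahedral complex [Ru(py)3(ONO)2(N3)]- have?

3

Systematic placement gives 3 geometric isomers: py mer, ONO cis; py mer, ONO trans; py fac, ONO cis.
Each arrangement has an internal mirror plane or centre of symmetry, so none is chiral.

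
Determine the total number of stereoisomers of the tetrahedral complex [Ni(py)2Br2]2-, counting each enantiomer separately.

All four vertices of a tetrahedron are equivalent and mutually adjacent, so cis/trans isomerism cannot arise.
Only one geometric arrangement is possible.

1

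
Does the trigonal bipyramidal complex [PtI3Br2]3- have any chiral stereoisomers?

no

Systematic placement gives 3 geometric isomers: Br both axial; Br one axial, one equatorial; Br both equatorial.
Each arrangement has an internal mirror plane or centre of symmetry, so none is chiral.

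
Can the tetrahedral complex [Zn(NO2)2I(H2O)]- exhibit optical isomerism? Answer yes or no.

Only one geometric arrangement is possible.

no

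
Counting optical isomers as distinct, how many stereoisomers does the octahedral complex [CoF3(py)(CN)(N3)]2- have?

The six octahedral sites form three mutually perpendicular trans pairs.
Working through the distinct placements yields 4 geometric isomers: F mer (3 arrangements); F fac (chiral).
One of these lacks any improper symmetry element and so occurs as an enantiomeric pair, giving 4 + 1 = 5 stereoisomers in total.

5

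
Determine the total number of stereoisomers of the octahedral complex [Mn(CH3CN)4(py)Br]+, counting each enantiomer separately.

2

The six octahedral sites form three mutually perpendicular trans pairs.
There are 2 geometric isomers: py and Br mutually cis; py and Br mutually trans.
Each arrangement has an internal mirror plane or centre of symmetry, so none is chiral.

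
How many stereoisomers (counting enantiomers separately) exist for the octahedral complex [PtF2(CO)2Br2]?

6

In an octahedral complex each vertex has one trans partner and four cis neighbours.
Working through the distinct placements yields 5 geometric isomers: F trans, CO trans, Br trans; F cis, CO cis, Br trans; F trans, CO cis, Br cis; F cis, CO cis, Br cis (chiral); F cis, CO trans, Br cis.
One of these lacks any improper symmetry element and so occurs as an enantiomeric pair, giving 5 + 1 = 6 stereoisomers in total.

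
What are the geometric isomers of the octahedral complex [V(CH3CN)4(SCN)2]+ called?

cis and trans

In an octahedral complex each vertex has one trans partner and four cis neighbours.
There are 2 geometric isomers: SCN trans; SCN cis.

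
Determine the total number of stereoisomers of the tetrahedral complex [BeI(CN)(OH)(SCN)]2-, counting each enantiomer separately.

2

In a tetrahedral complex all four positions are equivalent and every pair of ligands is adjacent — there is no cis/trans distinction.
Only one geometric arrangement is possible; it has no improper symmetry element, so it exists as a pair of enantiomers (2 stereoisomers).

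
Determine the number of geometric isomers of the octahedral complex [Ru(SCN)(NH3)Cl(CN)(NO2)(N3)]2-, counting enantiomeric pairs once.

15

Exhaustive case analysis gives 15 geometric isomers.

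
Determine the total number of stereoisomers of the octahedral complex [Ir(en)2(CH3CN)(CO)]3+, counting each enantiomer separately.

The six octahedral sites form three mutually perpendicular trans pairs.
Each en is bidentate and must span two cis positions.
Systematic placement gives 2 geometric isomers: CH3CN and CO mutually trans; CH3CN and CO mutually cis (chiral).
One of these lacks any improper symmetry element and so occurs as an enantiomeric pair, giving 2 + 1 = 3 stereoisomers in total.

3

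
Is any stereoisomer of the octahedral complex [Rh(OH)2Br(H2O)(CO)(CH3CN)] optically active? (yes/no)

Placing the ligands in turn and identifying arrangements related by rotation or reflection leaves 9 distinct geometric isomers.
Of these, 6 lack any improper symmetry element and so occur as enantiomeric pairs, giving 9 + 6 = 15 stereoisomers in total.

yes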